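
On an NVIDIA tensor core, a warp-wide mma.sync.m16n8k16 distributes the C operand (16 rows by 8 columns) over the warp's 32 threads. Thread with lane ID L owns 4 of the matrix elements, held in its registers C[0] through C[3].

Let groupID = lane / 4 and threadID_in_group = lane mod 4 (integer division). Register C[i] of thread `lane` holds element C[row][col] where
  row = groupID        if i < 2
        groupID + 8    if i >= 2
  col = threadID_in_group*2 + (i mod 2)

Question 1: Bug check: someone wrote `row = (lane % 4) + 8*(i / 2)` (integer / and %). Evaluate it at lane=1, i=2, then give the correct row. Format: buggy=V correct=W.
buggy=9 correct=8

`(lane % 4) + 8*(i / 2)`[1,2]=>9
1: grp=0,tig=1
[2] (0+8,1*2+0) = (8,2)
row: 9 vs 8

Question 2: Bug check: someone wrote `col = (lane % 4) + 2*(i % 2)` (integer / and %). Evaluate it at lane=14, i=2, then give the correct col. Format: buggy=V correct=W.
`(lane % 4) + 2*(i % 2)`[14,2]->2
L=14->gid=14>>2=3, tid=14&3=2
[2]->row 3+8=11  col 2·2+0=4
col: 2 vs 4

buggy=2 correct=4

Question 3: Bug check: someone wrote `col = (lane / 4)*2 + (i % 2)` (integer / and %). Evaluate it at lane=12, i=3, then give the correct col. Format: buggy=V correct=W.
`(lane / 4)*2 + (i % 2)`[12,3]=>7
12: grp=3,tig=0
[3] (3+8,0*2+1) = (11,1)
col: 7 vs 1

buggy=7 correct=1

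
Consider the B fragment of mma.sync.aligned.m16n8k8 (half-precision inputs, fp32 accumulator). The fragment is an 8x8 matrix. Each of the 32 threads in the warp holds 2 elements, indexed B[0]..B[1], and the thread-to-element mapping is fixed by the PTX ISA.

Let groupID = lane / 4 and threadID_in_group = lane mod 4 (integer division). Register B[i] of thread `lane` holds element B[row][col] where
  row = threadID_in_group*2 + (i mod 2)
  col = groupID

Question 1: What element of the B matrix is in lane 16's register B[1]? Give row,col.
1,4

16: g=4,t=0
[1] (0*2+1,4) = (1,4)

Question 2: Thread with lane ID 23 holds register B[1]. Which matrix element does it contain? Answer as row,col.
7,5

23: gid=5,tid=3
[1] (3*2+1,5) = (7,5)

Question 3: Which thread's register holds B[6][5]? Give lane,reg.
23,0

c=5⇒gr=5  r=6⇒th=3,odd=0
L=5*4+3=23  i=0=0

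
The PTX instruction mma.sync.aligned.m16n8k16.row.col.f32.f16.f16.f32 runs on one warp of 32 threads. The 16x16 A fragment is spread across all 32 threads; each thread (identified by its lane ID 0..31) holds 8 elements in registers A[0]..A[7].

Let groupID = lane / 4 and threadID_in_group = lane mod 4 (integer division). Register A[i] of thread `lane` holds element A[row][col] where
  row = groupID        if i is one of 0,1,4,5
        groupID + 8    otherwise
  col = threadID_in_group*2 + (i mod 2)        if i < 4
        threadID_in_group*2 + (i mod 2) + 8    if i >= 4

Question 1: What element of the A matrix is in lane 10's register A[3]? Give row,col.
L=10->gid=10>>2=2, tid=10&3=2
[3]->row 2+8=10  col 2·2+1+0=5

10,5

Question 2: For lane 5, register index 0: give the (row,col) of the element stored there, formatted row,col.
lane 5=>5/4=1, 5 mod 4=1
i=0  r:1+0=>1  c:2·1+0+0=>2

1,2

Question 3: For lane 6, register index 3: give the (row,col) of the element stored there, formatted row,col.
L=6->g=6>>2=1, t=6&3=2
[3]->row 1+8=9  col 2·2+1+0=5

9,5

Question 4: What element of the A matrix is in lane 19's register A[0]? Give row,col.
4,6

lane 19: gr=4 (19/4), th=3 (19%4)
i=0: r=4+0=4, c=3*2+0+0=6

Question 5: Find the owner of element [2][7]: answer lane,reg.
r=2⇒gr=2,Rb=0  c=7⇒Cb=0,th=3,odd=1
L=2*4+3=11  i=0*4+0*2+1=1

11,1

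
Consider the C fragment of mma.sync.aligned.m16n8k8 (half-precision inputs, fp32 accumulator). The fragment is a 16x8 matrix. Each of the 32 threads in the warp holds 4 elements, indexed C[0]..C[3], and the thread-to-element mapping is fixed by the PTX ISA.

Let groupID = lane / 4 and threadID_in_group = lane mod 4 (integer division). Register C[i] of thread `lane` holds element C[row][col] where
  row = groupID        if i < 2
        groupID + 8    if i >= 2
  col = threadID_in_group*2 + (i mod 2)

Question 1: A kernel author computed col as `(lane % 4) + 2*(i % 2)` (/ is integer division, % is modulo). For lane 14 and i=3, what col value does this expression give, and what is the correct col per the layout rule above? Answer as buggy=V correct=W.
buggy=4 correct=5

`(lane % 4) + 2*(i % 2)`[14,3]→4
L=14→G=14>>2=3, T=14&3=2
[3]→row 3+8=11  col 2·2+1=5
col: 4 vs 5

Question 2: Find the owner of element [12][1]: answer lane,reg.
r:12=>grp=4,rB=1  c:1=>tig=0,lo=1
L=4*4+0=16  i=1*2+1=3

16,3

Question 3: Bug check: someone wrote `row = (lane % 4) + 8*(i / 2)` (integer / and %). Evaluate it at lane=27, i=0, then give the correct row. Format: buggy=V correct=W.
`(lane % 4) + 8*(i / 2)`[27,0]->3
lane 27->27/4=6, 27 mod 4=3
i=0  r:6+0->6  c:2·3+0->6
row: 3 vs 6

buggy=3 correct=6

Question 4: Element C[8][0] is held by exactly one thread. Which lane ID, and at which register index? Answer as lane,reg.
0,2

r=8⇒gr=0,Rb=1  c=0⇒th=0,odd=0
L=0*4+0=0  i=1*2+0=2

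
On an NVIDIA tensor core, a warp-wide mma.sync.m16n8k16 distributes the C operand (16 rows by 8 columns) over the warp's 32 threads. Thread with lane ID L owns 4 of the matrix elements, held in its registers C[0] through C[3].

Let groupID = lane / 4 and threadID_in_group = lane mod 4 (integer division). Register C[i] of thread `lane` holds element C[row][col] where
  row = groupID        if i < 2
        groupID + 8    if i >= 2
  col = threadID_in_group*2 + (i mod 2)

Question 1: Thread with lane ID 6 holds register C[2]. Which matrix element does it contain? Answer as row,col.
6: grp=1,tig=2
[2] (1+8,2*2+0) = (9,4)

9,4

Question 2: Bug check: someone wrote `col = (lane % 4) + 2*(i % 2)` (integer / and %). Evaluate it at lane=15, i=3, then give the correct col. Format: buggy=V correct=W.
buggy=5 correct=7

`(lane % 4) + 2*(i % 2)`[15,3]->5
lane 15->15/4=3, 15 mod 4=3
i=3  r:3+8->11  c:2·3+1->7
col: 5 vs 7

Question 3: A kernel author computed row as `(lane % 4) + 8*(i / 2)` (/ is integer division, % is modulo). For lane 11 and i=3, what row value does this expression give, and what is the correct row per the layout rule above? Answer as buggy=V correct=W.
`(lane % 4) + 8*(i / 2)`[11,3]=>11
lane 11: grp=2 (11/4), tig=3 (11%4)
i=3: r=2+8=10, c=3*2+1=7
row: 11 vs 10

buggy=11 correct=10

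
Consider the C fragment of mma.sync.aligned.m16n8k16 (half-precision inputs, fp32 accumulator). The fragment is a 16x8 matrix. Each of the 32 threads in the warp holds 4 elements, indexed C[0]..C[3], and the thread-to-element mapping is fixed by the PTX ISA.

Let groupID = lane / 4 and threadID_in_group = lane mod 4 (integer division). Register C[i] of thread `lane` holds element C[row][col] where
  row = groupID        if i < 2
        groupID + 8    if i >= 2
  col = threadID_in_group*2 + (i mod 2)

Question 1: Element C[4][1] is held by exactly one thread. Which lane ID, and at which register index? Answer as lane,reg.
r=4->g=4,rb=0  c=1->t=0,b0=1
L=4*4+0=16  i=0*2+1=1

16,1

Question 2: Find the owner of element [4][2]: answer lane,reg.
17,0

r:4=>grp=4,rB=0  c:2=>tig=1,lo=0
L=4*4+1=17  i=0*2+0=0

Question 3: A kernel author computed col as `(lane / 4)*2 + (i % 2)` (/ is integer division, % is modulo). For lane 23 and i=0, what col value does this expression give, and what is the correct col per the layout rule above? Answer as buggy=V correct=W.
buggy=10 correct=6

`(lane / 4)*2 + (i % 2)`[23,0]⇒10
lane 23: gr=5 (23/4), th=3 (23%4)
i=0: r=5+0=5, c=3*2+0=6
col: 10 vs 6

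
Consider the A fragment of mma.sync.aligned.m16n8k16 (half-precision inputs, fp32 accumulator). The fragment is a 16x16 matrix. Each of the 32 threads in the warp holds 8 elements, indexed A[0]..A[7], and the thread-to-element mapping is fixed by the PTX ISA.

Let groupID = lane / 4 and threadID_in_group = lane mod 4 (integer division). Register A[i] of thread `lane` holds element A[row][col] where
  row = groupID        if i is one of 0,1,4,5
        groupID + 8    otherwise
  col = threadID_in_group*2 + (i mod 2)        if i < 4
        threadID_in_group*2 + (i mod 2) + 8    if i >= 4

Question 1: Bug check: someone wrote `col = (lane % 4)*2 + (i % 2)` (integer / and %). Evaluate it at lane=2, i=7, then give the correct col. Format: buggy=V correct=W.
buggy=5 correct=13

`(lane % 4)*2 + (i % 2)`[2,7]→5
2: G=0,T=2
[7] (0+8,2*2+1+8) = (8,13)
col: 5 vs 13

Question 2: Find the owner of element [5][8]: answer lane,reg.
r=5→G=5,rhi=0  c=8→chi=1,T=0,p=0
L=5*4+0=20  i=1*4+0*2+0=4

20,4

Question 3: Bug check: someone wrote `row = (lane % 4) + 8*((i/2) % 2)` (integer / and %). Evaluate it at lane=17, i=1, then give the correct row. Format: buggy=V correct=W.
`(lane % 4) + 8*((i/2) % 2)`[17,1]→1
L=17→G=17>>2=4, T=17&3=1
[1]→row 4+0=4  col 1·2+1+0=3
row: 1 vs 4

buggy=1 correct=4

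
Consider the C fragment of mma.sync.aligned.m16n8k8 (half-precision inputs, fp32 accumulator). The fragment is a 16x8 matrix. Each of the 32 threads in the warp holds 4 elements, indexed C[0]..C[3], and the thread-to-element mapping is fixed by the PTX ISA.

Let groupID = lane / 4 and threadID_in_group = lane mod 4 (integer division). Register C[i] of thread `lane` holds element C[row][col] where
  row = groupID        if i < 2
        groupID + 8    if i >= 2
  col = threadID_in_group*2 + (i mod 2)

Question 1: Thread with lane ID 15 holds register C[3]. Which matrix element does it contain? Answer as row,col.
11,7

L=15=>grp=15>>2=3, tig=15&3=3
[3]=>row 3+8=11  col 3·2+1=7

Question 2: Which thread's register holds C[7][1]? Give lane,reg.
28,1

r:7=>grp=7,rB=0  c:1=>tig=0,lo=1
L=7*4+0=28  i=0*2+1=1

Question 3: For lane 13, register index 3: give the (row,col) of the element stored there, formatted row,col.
11,3

lane 13: g=3 (13/4), t=1 (13%4)
i=3: r=3+8=11, c=1*2+1=3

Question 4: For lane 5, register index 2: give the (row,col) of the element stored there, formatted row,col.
lane 5->5/4=1, 5 mod 4=1
i=2  r:1+8->9  c:2·1+0->2

9,2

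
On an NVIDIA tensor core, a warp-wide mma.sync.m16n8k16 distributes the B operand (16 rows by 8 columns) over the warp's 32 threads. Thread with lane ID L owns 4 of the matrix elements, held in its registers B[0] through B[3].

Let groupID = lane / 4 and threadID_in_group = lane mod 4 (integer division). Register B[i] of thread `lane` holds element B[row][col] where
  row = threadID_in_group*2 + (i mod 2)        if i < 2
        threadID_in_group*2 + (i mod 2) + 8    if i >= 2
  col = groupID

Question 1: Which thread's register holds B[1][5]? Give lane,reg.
c=5->g=5  r=1->rb=0,t=0,b0=1
L=5*4+0=20  i=0*2+1=1

20,1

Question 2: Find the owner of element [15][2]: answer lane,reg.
c=2->g=2  r=15->rb=1,t=3,b0=1
L=2*4+3=11  i=1*2+1=3

11,3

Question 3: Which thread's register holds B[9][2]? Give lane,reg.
c=2->g=2  r=9->rb=1,t=0,b0=1
L=2*4+0=8  i=1*2+1=3

8,3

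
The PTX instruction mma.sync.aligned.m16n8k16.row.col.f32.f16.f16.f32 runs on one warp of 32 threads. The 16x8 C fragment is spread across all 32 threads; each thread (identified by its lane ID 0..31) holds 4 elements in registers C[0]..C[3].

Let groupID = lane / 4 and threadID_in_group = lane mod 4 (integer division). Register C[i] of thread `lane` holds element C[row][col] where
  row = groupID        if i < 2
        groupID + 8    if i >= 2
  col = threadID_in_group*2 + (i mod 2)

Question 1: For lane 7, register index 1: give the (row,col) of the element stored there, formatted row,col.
1,7

lane 7->7/4=1, 7 mod 4=3
i=1  r:1+0->1  c:2·3+1->7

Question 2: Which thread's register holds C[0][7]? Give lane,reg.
r=0->g=0,rb=0  c=7->t=3,b0=1
L=0*4+3=3  i=0*2+1=1

3,1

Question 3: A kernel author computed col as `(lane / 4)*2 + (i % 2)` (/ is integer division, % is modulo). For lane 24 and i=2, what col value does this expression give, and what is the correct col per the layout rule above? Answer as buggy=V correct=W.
buggy=12 correct=0

`(lane / 4)*2 + (i % 2)`[24,2]⇒12
lane 24⇒24/4=6, 24 mod 4=0
i=2  r:6+8⇒14  c:2·0+0⇒0
col: 12 vs 0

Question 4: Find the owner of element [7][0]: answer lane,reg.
r=7->g=7,rb=0  c=0->t=0,b0=0
L=7*4+0=28  i=0*2+0=0

28,0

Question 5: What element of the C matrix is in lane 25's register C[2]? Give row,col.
14,2

lane 25: grp=6 (25/4), tig=1 (25%4)
i=2: r=6+8=14, c=1*2+0=2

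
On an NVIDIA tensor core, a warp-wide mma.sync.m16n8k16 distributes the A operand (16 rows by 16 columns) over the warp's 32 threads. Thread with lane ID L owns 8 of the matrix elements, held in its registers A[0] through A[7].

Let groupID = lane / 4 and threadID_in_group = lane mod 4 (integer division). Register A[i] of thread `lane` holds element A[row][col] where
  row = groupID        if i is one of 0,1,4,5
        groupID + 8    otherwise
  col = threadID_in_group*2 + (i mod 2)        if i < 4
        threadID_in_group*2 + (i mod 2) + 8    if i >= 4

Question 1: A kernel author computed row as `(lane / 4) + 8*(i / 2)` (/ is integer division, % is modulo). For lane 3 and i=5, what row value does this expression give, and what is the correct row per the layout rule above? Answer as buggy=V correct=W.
`(lane / 4) + 8*(i / 2)`[3,5]->16
lane 3: gid=0 (3/4), tid=3 (3%4)
i=5: r=0+0=0, c=3*2+1+8=15
row: 16 vs 0

buggy=16 correct=0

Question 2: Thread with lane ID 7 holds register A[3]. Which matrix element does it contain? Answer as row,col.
lane 7: G=1 (7/4), T=3 (7%4)
i=3: r=1+8=9, c=3*2+1+0=7

9,7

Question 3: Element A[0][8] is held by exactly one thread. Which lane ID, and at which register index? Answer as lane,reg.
0,4

r:0=>grp=0,rB=0  c:8=>cB=1,tig=0,lo=0
L=0*4+0=0  i=1*4+0*2+0=4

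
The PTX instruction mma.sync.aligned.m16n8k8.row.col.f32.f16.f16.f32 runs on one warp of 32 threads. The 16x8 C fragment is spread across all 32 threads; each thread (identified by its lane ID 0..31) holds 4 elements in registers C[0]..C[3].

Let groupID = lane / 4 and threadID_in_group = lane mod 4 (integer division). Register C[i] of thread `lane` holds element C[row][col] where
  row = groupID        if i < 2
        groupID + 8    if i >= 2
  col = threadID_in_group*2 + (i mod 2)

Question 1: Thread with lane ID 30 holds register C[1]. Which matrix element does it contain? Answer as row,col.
lane 30: g=7 (30/4), t=2 (30%4)
i=1: r=7+0=7, c=2*2+1=5

7,5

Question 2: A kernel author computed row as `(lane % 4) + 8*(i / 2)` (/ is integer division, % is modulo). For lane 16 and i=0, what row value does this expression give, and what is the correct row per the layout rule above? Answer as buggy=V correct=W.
buggy=0 correct=4

`(lane % 4) + 8*(i / 2)`[16,0]->0
lane 16->16/4=4, 16 mod 4=0
i=0  r:4+0->4  c:2·0+0->0
row: 0 vs 4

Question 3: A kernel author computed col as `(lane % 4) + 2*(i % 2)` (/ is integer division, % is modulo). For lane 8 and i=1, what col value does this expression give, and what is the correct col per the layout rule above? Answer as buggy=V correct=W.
buggy=2 correct=1

`(lane % 4) + 2*(i % 2)`[8,1]⇒2
lane 8: gr=2 (8/4), th=0 (8%4)
i=1: r=2+0=2, c=0*2+1=1
col: 2 vs 1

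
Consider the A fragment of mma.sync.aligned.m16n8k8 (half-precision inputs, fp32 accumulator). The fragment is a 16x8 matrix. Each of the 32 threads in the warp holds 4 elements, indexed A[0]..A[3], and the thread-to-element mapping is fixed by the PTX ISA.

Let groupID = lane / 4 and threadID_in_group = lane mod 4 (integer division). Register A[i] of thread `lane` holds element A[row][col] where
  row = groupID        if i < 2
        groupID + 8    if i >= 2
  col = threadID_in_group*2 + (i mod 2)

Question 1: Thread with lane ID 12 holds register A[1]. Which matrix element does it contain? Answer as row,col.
3,1

L=12->g=12>>2=3, t=12&3=0
[1]->row 3+0=3  col 0·2+1=1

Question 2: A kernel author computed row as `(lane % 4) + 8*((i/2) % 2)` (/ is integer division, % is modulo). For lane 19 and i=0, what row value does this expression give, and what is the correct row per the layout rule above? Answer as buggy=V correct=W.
`(lane % 4) + 8*((i/2) % 2)`[19,0]⇒3
lane 19⇒19/4=4, 19 mod 4=3
i=0  r:4+0⇒4  c:2·3+0⇒6
row: 3 vs 4

buggy=3 correct=4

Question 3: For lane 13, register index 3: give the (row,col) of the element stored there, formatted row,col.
L=13->gid=13>>2=3, tid=13&3=1
[3]->row 3+8=11  col 1·2+1=3

11,3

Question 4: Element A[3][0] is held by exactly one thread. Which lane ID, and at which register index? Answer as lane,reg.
12,0

r=3⇒gr=3,Rb=0  c=0⇒th=0,odd=0
L=3*4+0=12  i=0*2+0=0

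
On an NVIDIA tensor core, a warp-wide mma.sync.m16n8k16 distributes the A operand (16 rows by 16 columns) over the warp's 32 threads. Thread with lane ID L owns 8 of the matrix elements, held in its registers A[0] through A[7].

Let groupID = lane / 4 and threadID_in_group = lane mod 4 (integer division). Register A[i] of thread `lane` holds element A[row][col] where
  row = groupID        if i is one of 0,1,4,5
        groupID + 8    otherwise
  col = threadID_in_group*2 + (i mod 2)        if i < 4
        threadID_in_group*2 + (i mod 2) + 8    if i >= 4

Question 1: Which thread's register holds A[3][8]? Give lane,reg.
12,4

r: 3->gid=3,r8=0  c: 8->c8=1,tid=0,i&1=0
L=3*4+0=12  i=1*4+0*2+0=4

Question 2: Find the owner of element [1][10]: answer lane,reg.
5,4

r=1→G=1,rhi=0  c=10→chi=1,T=1,p=0
L=1*4+1=5  i=1*4+0*2+0=4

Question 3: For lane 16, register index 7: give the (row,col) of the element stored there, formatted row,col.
L=16->g=16>>2=4, t=16&3=0
[7]->row 4+8=12  col 0·2+1+8=9

12,9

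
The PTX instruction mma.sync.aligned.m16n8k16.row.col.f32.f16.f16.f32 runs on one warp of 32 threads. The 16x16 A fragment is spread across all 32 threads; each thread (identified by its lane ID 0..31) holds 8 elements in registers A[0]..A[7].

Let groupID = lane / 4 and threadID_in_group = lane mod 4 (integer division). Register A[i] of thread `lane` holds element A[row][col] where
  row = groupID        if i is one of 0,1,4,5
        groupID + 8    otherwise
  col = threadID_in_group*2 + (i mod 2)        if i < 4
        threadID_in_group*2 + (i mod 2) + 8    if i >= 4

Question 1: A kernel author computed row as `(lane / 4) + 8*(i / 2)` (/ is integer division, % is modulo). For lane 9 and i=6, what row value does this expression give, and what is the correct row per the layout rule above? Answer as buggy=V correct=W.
buggy=26 correct=10

`(lane / 4) + 8*(i / 2)`[9,6]→26
lane 9→9/4=2, 9 mod 4=1
i=6  r:2+8→10  c:2·1+0+8→10
row: 26 vs 10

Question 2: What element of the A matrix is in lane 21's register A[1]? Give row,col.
5,3

21: gid=5,tid=1
[1] (5+0,1*2+1+0) = (5,3)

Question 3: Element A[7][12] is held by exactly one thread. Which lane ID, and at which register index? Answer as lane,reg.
r=7→G=7,rhi=0  c=12→chi=1,T=2,p=0
L=7*4+2=30  i=1*4+0*2+0=4

30,4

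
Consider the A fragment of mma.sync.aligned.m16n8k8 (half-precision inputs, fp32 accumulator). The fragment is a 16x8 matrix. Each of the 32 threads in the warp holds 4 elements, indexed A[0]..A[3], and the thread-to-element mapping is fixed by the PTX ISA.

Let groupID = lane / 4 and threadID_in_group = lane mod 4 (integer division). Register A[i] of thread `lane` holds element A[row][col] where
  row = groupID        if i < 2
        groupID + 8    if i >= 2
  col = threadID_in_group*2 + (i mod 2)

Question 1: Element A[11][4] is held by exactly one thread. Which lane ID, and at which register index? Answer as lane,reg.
r=11⇒gr=3,Rb=1  c=4⇒th=2,odd=0
L=3*4+2=14  i=1*2+0=2

14,2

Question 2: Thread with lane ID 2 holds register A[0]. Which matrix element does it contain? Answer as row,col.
0,4

lane 2->2/4=0, 2 mod 4=2
i=0  r:0+0->0  c:2·2+0->4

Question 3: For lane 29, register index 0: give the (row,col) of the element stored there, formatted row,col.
29: g=7,t=1
[0] (7+0,1*2+0) = (7,2)

7,2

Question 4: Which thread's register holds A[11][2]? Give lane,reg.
13,2

r:11=>grp=3,rB=1  c:2=>tig=1,lo=0
L=3*4+1=13  i=1*2+0=2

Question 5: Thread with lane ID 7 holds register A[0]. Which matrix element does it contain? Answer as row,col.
lane 7->7/4=1, 7 mod 4=3
i=0  r:1+0->1  c:2·3+0->6

1,6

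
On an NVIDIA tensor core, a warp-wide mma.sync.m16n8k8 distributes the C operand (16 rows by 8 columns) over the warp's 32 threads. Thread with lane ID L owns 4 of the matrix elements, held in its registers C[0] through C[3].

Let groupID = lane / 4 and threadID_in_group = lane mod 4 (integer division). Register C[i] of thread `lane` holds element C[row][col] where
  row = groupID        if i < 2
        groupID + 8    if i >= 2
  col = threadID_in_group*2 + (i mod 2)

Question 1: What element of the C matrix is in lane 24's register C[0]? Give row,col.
24: grp=6,tig=0
[0] (6+0,0*2+0) = (6,0)

6,0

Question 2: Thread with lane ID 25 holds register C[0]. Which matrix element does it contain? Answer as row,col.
L=25→G=25>>2=6, T=25&3=1
[0]→row 6+0=6  col 1·2+0=2

6,2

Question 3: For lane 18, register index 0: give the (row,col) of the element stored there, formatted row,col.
4,4

lane 18=>18/4=4, 18 mod 4=2
i=0  r:4+0=>4  c:2·2+0=>4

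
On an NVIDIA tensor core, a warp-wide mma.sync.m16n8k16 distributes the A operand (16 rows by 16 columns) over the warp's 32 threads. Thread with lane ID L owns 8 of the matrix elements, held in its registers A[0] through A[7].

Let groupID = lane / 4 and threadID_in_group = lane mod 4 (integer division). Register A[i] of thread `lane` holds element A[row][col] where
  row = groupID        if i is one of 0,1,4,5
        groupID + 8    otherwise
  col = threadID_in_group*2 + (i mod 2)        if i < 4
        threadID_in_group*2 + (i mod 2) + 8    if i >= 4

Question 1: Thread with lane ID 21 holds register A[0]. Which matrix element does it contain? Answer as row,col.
5,2

lane 21: gid=5 (21/4), tid=1 (21%4)
i=0: r=5+0=5, c=1*2+0+0=2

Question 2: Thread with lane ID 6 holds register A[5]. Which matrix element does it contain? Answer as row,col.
L=6⇒gr=6>>2=1, th=6&3=2
[5]⇒row 1+0=1  col 2·2+1+8=13

1,13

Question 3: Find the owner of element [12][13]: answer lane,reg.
18,7

r=12->g=4,rb=1  c=13->cb=1,t=2,b0=1
L=4*4+2=18  i=1*4+1*2+1=7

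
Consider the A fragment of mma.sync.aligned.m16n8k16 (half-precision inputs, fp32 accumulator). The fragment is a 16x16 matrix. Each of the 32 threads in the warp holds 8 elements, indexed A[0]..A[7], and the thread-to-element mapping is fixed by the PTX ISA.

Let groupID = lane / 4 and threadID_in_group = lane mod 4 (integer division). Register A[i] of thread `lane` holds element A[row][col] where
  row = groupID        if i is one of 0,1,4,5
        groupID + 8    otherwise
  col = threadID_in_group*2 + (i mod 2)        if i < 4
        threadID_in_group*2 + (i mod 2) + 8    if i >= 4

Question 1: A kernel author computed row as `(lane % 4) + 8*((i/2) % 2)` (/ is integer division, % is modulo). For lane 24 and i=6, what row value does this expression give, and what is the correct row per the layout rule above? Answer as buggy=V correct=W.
buggy=8 correct=14

`(lane % 4) + 8*((i/2) % 2)`[24,6]⇒8
lane 24⇒24/4=6, 24 mod 4=0
i=6  r:6+8⇒14  c:2·0+0+8⇒8
row: 8 vs 14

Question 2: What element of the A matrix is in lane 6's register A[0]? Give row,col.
L=6→G=6>>2=1, T=6&3=2
[0]→row 1+0=1  col 2·2+0+0=4

1,4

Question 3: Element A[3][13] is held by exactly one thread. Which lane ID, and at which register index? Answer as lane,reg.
r=3→G=3,rhi=0  c=13→chi=1,T=2,p=1
L=3*4+2=14  i=1*4+0*2+1=5

14,5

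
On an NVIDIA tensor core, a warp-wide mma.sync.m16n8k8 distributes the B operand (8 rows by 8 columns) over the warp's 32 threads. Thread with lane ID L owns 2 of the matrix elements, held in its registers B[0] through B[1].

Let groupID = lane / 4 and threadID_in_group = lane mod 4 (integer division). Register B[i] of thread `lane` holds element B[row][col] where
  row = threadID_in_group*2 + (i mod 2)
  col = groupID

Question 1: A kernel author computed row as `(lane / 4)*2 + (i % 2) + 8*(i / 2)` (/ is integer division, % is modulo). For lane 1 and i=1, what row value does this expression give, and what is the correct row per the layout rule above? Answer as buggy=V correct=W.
`(lane / 4)*2 + (i % 2) + 8*(i / 2)`[1,1]⇒1
lane 1: gr=0 (1/4), th=1 (1%4)
i=1: r=1*2+1=3, c=gr=0
row: 1 vs 3

buggy=1 correct=3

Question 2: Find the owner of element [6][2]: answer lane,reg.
c=2->g=2  r=6->t=3,b0=0
L=2*4+3=11  i=0=0

11,0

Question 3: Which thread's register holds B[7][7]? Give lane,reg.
31,1

c=7->g=7  r=7->t=3,b0=1
L=7*4+3=31  i=1=1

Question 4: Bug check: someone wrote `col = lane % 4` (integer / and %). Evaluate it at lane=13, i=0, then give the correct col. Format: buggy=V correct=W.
`lane % 4`[13,0]=>1
lane 13=>13/4=3, 13 mod 4=1
i=0  r:2·1+0=>2  c:3
col: 1 vs 3

buggy=1 correct=3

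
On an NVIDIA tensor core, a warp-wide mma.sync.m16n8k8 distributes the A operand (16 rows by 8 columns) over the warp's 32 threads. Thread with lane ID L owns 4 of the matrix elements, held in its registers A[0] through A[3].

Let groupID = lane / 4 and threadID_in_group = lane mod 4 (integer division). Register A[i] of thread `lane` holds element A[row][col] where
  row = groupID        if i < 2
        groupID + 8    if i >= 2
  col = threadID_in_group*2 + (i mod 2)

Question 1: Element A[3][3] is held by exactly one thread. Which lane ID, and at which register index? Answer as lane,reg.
r=3→G=3,rhi=0  c=3→T=1,p=1
L=3*4+1=13  i=0*2+1=1

13,1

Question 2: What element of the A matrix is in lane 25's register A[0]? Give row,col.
6,2

lane 25->25/4=6, 25 mod 4=1
i=0  r:6+0->6  c:2·1+0->2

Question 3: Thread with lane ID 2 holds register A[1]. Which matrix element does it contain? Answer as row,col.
0,5

lane 2⇒2/4=0, 2 mod 4=2
i=1  r:0+0⇒0  c:2·2+1⇒5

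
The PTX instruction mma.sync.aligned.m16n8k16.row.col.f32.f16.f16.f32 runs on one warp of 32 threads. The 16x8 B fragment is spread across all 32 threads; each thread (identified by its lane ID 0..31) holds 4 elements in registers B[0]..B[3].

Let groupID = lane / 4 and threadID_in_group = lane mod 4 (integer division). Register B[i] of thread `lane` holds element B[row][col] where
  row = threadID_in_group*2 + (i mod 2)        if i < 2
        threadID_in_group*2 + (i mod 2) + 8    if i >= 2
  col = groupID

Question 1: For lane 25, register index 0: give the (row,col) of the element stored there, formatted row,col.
2,6

25: g=6,t=1
[0] (1*2+0+0,6) = (2,6)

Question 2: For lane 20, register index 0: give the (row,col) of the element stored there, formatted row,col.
0,5

lane 20: gr=5 (20/4), th=0 (20%4)
i=0: r=0*2+0+0=0, c=gr=5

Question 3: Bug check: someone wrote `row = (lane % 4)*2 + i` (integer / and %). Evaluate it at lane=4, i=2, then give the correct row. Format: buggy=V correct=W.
buggy=2 correct=8

`(lane % 4)*2 + i`[4,2]→2
lane 4→4/4=1, 4 mod 4=0
i=2  r:2·0+0+8→8  c:1
row: 2 vs 8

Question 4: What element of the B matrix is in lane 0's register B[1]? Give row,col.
1,0

lane 0: gr=0 (0/4), th=0 (0%4)
i=1: r=0*2+1+0=1, c=gr=0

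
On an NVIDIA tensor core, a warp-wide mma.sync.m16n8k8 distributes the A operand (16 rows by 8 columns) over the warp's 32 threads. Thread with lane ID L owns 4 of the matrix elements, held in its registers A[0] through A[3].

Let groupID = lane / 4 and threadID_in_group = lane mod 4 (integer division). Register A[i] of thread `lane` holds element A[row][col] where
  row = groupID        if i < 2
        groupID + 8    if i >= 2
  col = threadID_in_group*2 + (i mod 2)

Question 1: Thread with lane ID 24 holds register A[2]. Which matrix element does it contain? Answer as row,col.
L=24⇒gr=24>>2=6, th=24&3=0
[2]⇒row 6+8=14  col 0·2+0=0

14,0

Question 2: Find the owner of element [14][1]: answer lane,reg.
24,3

r=14->g=6,rb=1  c=1->t=0,b0=1
L=6*4+0=24  i=1*2+1=3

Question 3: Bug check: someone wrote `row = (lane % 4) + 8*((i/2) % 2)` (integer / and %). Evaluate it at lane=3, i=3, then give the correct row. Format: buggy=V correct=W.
`(lane % 4) + 8*((i/2) % 2)`[3,3]->11
lane 3: gid=0 (3/4), tid=3 (3%4)
i=3: r=0+8=8, c=3*2+1=7
row: 11 vs 8

buggy=11 correct=8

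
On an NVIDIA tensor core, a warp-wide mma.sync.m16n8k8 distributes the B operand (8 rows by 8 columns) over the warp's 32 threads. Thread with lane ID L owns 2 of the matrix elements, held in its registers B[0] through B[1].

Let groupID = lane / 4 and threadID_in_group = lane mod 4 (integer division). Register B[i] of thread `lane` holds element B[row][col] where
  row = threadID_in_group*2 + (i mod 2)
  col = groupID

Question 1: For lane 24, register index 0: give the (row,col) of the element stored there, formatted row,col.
L=24->gid=24>>2=6, tid=24&3=0
[0]->row 0·2+0=0  col gid=6

0,6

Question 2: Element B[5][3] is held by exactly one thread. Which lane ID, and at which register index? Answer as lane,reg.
14,1

c: 3->gid=3  r: 5->tid=2,i&1=1
L=3*4+2=14  i=1=1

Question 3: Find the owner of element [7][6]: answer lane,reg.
27,1

c:6=>grp=6  r:7=>tig=3,lo=1
L=6*4+3=27  i=1=1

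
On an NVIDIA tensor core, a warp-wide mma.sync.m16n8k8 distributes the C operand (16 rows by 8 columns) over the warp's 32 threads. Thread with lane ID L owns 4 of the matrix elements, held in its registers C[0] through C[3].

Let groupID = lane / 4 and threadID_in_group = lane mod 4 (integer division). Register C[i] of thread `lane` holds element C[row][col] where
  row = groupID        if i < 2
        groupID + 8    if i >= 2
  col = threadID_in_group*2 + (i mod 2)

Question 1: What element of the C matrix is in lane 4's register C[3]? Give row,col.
4: grp=1,tig=0
[3] (1+8,0*2+1) = (9,1)

9,1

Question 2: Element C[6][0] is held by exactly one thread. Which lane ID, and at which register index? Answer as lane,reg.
r=6->g=6,rb=0  c=0->t=0,b0=0
L=6*4+0=24  i=0*2+0=0

24,0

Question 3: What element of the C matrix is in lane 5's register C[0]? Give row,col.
1,2

lane 5→5/4=1, 5 mod 4=1
i=0  r:1+0→1  c:2·1+0→2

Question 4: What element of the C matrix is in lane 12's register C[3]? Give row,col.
L=12=>grp=12>>2=3, tig=12&3=0
[3]=>row 3+8=11  col 0·2+1=1

11,1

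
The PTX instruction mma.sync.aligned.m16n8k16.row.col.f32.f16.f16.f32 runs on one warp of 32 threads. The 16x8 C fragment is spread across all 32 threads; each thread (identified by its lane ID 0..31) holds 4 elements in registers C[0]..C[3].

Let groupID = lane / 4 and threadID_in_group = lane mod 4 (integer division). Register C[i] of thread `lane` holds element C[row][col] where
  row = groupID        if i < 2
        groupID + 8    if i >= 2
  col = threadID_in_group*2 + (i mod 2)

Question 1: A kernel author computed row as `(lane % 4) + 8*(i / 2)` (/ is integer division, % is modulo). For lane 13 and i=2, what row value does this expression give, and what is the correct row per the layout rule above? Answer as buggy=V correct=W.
`(lane % 4) + 8*(i / 2)`[13,2]->9
L=13->gid=13>>2=3, tid=13&3=1
[2]->row 3+8=11  col 1·2+0=2
row: 9 vs 11

buggy=9 correct=11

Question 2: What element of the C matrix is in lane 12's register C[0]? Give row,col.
lane 12: g=3 (12/4), t=0 (12%4)
i=0: r=3+0=3, c=0*2+0=0

3,0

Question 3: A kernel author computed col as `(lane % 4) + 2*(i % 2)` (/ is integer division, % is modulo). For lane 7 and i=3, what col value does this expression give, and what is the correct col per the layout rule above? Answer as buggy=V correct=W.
`(lane % 4) + 2*(i % 2)`[7,3]->5
L=7->g=7>>2=1, t=7&3=3
[3]->row 1+8=9  col 3·2+1=7
col: 5 vs 7

buggy=5 correct=7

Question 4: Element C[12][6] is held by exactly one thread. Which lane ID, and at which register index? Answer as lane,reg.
19,2

r=12->g=4,rb=1  c=6->t=3,b0=0
L=4*4+3=19  i=1*2+0=2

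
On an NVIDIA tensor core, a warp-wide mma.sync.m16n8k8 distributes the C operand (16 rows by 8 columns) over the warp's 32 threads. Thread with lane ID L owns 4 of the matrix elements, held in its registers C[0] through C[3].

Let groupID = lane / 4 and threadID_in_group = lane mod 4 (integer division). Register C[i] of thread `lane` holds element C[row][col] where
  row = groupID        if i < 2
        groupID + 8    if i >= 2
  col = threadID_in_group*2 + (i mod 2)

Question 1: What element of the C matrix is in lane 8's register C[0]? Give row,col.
2,0

8: grp=2,tig=0
[0] (2+0,0*2+0) = (2,0)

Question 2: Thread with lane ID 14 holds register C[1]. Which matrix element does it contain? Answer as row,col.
3,5

lane 14=>14/4=3, 14 mod 4=2
i=1  r:3+0=>3  c:2·2+1=>5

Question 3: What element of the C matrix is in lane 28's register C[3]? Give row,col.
15,1

L=28=>grp=28>>2=7, tig=28&3=0
[3]=>row 7+8=15  col 0·2+1=1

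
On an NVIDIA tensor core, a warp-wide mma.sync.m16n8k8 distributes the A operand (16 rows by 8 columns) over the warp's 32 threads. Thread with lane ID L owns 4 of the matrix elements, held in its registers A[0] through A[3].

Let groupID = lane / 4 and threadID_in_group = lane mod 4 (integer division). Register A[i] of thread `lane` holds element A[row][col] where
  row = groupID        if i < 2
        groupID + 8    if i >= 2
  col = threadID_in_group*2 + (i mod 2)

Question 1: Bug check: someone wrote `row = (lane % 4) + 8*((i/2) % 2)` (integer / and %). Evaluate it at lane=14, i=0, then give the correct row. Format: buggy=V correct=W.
buggy=2 correct=3

`(lane % 4) + 8*((i/2) % 2)`[14,0]=>2
L=14=>grp=14>>2=3, tig=14&3=2
[0]=>row 3+0=3  col 2·2+0=4
row: 2 vs 3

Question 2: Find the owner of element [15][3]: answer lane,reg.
r:15=>grp=7,rB=1  c:3=>tig=1,lo=1
L=7*4+1=29  i=1*2+1=3

29,3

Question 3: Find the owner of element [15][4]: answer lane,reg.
r=15→G=7,rhi=1  c=4→T=2,p=0
L=7*4+2=30  i=1*2+0=2

30,2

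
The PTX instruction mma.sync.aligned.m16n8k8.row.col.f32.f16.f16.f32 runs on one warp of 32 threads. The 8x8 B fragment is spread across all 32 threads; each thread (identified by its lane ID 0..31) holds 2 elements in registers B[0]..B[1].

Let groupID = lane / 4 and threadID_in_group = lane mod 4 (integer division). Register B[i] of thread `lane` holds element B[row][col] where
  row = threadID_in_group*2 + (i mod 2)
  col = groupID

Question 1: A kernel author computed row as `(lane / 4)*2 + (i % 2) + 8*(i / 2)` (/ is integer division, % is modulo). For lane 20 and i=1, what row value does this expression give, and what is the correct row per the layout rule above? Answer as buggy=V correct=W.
buggy=11 correct=1

`(lane / 4)*2 + (i % 2) + 8*(i / 2)`[20,1]=>11
lane 20=>20/4=5, 20 mod 4=0
i=1  r:2·0+1=>1  c:5
row: 11 vs 1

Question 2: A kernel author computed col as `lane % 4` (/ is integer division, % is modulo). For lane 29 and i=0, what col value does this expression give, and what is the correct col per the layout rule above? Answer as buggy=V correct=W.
buggy=1 correct=7

`lane % 4`[29,0]⇒1
lane 29: gr=7 (29/4), th=1 (29%4)
i=0: r=1*2+0=2, c=gr=7
col: 1 vs 7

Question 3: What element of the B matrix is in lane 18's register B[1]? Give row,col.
lane 18⇒18/4=4, 18 mod 4=2
i=1  r:2·2+1⇒5  c:4

5,4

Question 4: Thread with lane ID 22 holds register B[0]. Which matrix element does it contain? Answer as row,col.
4,5

lane 22⇒22/4=5, 22 mod 4=2
i=0  r:2·2+0⇒4  c:5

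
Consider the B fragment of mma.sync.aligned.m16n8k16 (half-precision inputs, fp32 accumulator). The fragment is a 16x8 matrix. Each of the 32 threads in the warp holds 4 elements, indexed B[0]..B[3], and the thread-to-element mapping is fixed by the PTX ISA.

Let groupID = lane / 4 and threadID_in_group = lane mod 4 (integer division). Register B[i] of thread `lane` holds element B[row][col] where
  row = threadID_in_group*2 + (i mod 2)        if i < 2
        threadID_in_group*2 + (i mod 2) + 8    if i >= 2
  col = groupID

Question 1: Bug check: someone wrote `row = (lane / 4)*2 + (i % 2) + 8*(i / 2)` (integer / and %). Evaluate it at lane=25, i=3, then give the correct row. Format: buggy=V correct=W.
`(lane / 4)*2 + (i % 2) + 8*(i / 2)`[25,3]⇒21
lane 25⇒25/4=6, 25 mod 4=1
i=3  r:2·1+1+8⇒11  c:6
row: 21 vs 11

buggy=21 correct=11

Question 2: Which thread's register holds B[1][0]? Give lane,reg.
c=0⇒gr=0  r=1⇒Rb=0,th=0,odd=1
L=0*4+0=0  i=0*2+1=1

0,1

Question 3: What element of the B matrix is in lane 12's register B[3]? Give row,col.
9,3

lane 12->12/4=3, 12 mod 4=0
i=3  r:2·0+1+8->9  c:3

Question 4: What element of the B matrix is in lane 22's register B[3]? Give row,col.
13,5

22: grp=5,tig=2
[3] (2*2+1+8,5) = (13,5)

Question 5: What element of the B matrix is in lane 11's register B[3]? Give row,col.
lane 11->11/4=2, 11 mod 4=3
i=3  r:2·3+1+8->15  c:2

15,2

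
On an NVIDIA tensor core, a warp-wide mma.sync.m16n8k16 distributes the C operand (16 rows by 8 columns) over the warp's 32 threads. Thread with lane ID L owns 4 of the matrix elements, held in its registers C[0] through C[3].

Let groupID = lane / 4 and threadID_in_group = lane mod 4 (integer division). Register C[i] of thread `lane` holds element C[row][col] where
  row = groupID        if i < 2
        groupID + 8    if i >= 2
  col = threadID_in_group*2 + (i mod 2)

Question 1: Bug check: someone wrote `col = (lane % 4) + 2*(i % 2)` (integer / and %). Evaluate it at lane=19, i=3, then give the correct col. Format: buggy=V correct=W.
buggy=5 correct=7

`(lane % 4) + 2*(i % 2)`[19,3]->5
lane 19: g=4 (19/4), t=3 (19%4)
i=3: r=4+8=12, c=3*2+1=7
col: 5 vs 7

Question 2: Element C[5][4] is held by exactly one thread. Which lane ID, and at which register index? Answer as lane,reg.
r=5→G=5,rhi=0  c=4→T=2,p=0
L=5*4+2=22  i=0*2+0=0

22,0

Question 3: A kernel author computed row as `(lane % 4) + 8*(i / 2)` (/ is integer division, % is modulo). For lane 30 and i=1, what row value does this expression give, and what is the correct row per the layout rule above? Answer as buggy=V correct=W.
buggy=2 correct=7

`(lane % 4) + 8*(i / 2)`[30,1]->2
L=30->g=30>>2=7, t=30&3=2
[1]->row 7+0=7  col 2·2+1=5
row: 2 vs 7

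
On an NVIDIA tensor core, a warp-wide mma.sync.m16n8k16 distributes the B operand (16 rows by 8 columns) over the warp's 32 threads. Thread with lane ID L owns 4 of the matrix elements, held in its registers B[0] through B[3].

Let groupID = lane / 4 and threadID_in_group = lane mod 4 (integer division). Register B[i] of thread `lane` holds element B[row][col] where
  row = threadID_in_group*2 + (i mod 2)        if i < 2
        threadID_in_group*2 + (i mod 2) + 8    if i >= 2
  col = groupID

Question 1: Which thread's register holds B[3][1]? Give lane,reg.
5,1

c=1->g=1  r=3->rb=0,t=1,b0=1
L=1*4+1=5  i=0*2+1=1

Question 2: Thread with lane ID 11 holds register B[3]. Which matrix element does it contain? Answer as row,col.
11: g=2,t=3
[3] (3*2+1+8,2) = (15,2)

15,2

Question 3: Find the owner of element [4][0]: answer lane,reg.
2,0

c=0->g=0  r=4->rb=0,t=2,b0=0
L=0*4+2=2  i=0*2+0=0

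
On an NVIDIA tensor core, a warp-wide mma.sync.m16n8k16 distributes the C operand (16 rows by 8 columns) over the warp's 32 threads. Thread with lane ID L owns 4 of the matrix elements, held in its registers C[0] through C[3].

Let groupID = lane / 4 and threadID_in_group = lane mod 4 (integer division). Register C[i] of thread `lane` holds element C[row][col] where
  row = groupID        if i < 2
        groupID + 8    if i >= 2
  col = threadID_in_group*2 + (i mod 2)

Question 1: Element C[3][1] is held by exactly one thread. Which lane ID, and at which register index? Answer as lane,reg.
12,1

r=3->g=3,rb=0  c=1->t=0,b0=1
L=3*4+0=12  i=0*2+1=1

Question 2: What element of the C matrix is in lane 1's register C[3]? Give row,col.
8,3

1: grp=0,tig=1
[3] (0+8,1*2+1) = (8,3)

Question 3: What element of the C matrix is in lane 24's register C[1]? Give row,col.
L=24=>grp=24>>2=6, tig=24&3=0
[1]=>row 6+0=6  col 0·2+1=1

6,1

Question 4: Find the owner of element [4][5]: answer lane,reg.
18,1

r=4→G=4,rhi=0  c=5→T=2,p=1
L=4*4+2=18  i=0*2+1=1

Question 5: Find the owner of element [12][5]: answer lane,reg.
r=12⇒gr=4,Rb=1  c=5⇒th=2,odd=1
L=4*4+2=18  i=1*2+1=3

18,3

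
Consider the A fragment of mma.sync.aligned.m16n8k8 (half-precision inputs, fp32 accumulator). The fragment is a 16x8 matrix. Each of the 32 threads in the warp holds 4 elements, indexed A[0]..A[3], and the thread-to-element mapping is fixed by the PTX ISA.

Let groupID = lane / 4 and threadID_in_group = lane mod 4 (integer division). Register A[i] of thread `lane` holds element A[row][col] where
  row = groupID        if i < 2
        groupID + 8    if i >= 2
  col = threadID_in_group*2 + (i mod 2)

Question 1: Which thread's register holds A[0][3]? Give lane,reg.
1,1

r=0->g=0,rb=0  c=3->t=1,b0=1
L=0*4+1=1  i=0*2+1=1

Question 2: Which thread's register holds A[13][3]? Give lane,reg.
r:13=>grp=5,rB=1  c:3=>tig=1,lo=1
L=5*4+1=21  i=1*2+1=3

21,3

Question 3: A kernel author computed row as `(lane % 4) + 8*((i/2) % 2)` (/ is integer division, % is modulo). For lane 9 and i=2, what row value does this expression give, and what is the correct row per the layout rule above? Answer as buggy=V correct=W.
buggy=9 correct=10

`(lane % 4) + 8*((i/2) % 2)`[9,2]->9
9: g=2,t=1
[2] (2+8,1*2+0) = (10,2)
row: 9 vs 10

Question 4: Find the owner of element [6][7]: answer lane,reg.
27,1

r: 6->gid=6,r8=0  c: 7->tid=3,i&1=1
L=6*4+3=27  i=0*2+1=1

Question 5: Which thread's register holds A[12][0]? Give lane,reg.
16,2

r:12=>grp=4,rB=1  c:0=>tig=0,lo=0
L=4*4+0=16  i=1*2+0=2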